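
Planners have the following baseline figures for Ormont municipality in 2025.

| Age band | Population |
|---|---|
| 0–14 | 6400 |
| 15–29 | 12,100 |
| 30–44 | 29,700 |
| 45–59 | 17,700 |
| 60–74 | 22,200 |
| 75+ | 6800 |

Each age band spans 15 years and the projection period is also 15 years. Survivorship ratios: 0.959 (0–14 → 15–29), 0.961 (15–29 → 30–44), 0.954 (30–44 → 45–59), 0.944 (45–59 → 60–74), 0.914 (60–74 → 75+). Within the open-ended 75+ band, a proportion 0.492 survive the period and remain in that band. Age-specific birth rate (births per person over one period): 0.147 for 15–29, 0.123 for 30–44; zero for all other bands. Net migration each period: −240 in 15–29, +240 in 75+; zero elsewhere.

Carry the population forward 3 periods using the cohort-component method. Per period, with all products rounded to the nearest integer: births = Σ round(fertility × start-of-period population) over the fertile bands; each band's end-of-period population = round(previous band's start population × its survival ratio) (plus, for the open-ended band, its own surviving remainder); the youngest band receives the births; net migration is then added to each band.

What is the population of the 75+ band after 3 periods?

— Period 1 —
Births: 12100 × 0.147 = 1779 ; 29700 × 0.123 = 3653 ⇒ total 5432
15–29: 6400 × 0.959 = 6138
30–44: 12100 × 0.961 = 11628
45–59: 29700 × 0.954 = 28334
60–74: 17700 × 0.944 = 16709
75+: 22200 × 0.914 + 6800 × 0.492 = 20291 + 3346 = 23637
Net migration: 15–29 − 240 → 5898; 75+ + 240 → 23877
End of period: [5432, 5898, 11628, 28334, 16709, 23877]
— Period 2 —
Births: 5898 × 0.147 = 867 ; 11628 × 0.123 = 1430 ⇒ total 2297
15–29: 5432 × 0.959 = 5209
30–44: 5898 × 0.961 = 5668
45–59: 11628 × 0.954 = 11093
60–74: 28334 × 0.944 = 26747
75+: 16709 × 0.914 + 23877 × 0.492 = 15272 + 11747 = 27019
Net migration: 15–29 − 240 → 4969; 75+ + 240 → 27259
End of period: [2297, 4969, 5668, 11093, 26747, 27259]
— Period 3 —
Births: 4969 × 0.147 = 730 ; 5668 × 0.123 = 697 ⇒ total 1427
15–29: 2297 × 0.959 = 2203
30–44: 4969 × 0.961 = 4775
45–59: 5668 × 0.954 = 5407
60–74: 11093 × 0.944 = 10472
75+: 26747 × 0.914 + 27259 × 0.492 = 24447 + 13411 = 37858
Net migration: 15–29 − 240 → 1963; 75+ + 240 → 38098
End of period: [1427, 1963, 4775, 5407, 10472, 38098]

38098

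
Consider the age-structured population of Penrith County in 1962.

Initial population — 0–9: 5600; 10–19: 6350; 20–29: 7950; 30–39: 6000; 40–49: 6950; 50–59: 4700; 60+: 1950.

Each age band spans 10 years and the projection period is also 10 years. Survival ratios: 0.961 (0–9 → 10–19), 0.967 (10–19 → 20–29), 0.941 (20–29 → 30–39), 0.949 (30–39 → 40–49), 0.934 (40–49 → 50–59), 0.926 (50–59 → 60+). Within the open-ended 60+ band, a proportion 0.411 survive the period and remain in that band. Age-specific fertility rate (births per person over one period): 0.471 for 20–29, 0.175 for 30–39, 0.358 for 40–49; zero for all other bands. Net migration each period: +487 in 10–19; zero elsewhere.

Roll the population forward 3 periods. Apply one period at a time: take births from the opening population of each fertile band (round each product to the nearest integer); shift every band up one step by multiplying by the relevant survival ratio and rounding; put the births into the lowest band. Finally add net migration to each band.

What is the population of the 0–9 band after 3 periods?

6225

Call the groups 1 to 7, youngest first.
After projecting period 1:
Births: 7950 × 0.471 = 3744  |  6000 × 0.175 = 1050  |  6950 × 0.358 = 2488 ⇒ total 7282
Group 2: 5600 × 0.961 = 5382
Group 3: 6350 × 0.967 = 6140
Group 4: 7950 × 0.941 = 7481
Group 5: 6000 × 0.949 = 5694
Group 6: 6950 × 0.934 = 6491
Group 7: 4700 × 0.926 + 1950 × 0.411 = 4352 + 801 = 5153
Net migration: Group 2 + 487 → 5869
End of period: [7282, 5869, 6140, 7481, 5694, 6491, 5153]
After projecting period 2:
Births: 6140 × 0.471 = 2892  |  7481 × 0.175 = 1309  |  5694 × 0.358 = 2038 ⇒ total 6239
Group 2: 7282 × 0.961 = 6998
Group 3: 5869 × 0.967 = 5675
Group 4: 6140 × 0.941 = 5778
Group 5: 7481 × 0.949 = 7099
Group 6: 5694 × 0.934 = 5318
Group 7: 6491 × 0.926 + 5153 × 0.411 = 6011 + 2118 = 8129
Net migration: Group 2 + 487 → 7485
End of period: [6239, 7485, 5675, 5778, 7099, 5318, 8129]
After projecting period 3:
Births: 5675 × 0.471 = 2673  |  5778 × 0.175 = 1011  |  7099 × 0.358 = 2541 ⇒ total 6225
Group 2: 6239 × 0.961 = 5996
Group 3: 7485 × 0.967 = 7238
Group 4: 5675 × 0.941 = 5340
Group 5: 5778 × 0.949 = 5483
Group 6: 7099 × 0.934 = 6630
Group 7: 5318 × 0.926 + 8129 × 0.411 = 4924 + 3341 = 8265
Net migration: Group 2 + 487 → 6483
End of period: [6225, 6483, 7238, 5340, 5483, 6630, 8265]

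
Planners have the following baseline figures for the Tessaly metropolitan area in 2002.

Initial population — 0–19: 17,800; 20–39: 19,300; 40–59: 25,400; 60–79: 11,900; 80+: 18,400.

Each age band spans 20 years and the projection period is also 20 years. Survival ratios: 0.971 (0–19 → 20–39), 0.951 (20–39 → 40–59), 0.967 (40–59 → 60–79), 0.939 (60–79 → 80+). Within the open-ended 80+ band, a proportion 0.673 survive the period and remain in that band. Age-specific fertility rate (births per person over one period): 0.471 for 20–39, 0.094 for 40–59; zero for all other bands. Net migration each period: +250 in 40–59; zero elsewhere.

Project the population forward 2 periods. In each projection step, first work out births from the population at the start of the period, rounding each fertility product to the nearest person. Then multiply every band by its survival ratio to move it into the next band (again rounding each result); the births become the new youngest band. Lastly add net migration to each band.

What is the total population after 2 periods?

Period 1.
Births: 19300 * 0.471 = 9090, 25400 * 0.094 = 2388 ⇒ total 11478
20–39: 17800 * 0.971 = 17284
40–59: 19300 * 0.951 = 18354
60–79: 25400 * 0.967 = 24562
80+: 11900 * 0.939 + 18400 * 0.673 = 11174 + 12383 = 23557
Net migration: 40–59 + 250 → 18604
→ [11478, 17284, 18604, 24562, 23557]
Period 2.
Births: 17284 * 0.471 = 8141, 18604 * 0.094 = 1749 ⇒ total 9890
20–39: 11478 * 0.971 = 11145
40–59: 17284 * 0.951 = 16437
60–79: 18604 * 0.967 = 17990
80+: 24562 * 0.939 + 23557 * 0.673 = 23064 + 15854 = 38918
Net migration: 40–59 + 250 → 16687
→ [9890, 11145, 16687, 17990, 38918]
Total after period 2: 9890 + 11145 + 16687 + 17990 + 38918 = 94630

94630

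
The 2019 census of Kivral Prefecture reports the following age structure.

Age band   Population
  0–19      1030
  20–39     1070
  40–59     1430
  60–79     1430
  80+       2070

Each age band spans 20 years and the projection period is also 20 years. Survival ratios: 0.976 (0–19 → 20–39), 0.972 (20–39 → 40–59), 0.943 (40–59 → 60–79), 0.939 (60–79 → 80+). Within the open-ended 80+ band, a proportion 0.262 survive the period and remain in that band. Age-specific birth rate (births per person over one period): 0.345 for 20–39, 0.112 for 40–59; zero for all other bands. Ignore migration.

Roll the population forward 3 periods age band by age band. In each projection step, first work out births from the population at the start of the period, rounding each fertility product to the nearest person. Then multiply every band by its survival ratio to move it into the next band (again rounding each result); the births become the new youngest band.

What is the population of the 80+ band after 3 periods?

Numbering the bands 1..5 from youngest to oldest:
[period 1]
Births: 1070 * 0.345 = 369  |  1430 * 0.112 = 160 ⇒ total 529
Band 2: 1030 * 0.976 = 1005
Band 3: 1070 * 0.972 = 1040
Band 4: 1430 * 0.943 = 1348
Band 5: 1430 * 0.939 + 2070 * 0.262 = 1343 + 542 = 1885
→ [529, 1005, 1040, 1348, 1885]
[period 2]
Births: 1005 * 0.345 = 347  |  1040 * 0.112 = 116 ⇒ total 463
Band 2: 529 * 0.976 = 516
Band 3: 1005 * 0.972 = 977
Band 4: 1040 * 0.943 = 981
Band 5: 1348 * 0.939 + 1885 * 0.262 = 1266 + 494 = 1760
→ [463, 516, 977, 981, 1760]
[period 3]
Births: 516 * 0.345 = 178  |  977 * 0.112 = 109 ⇒ total 287
Band 2: 463 * 0.976 = 452
Band 3: 516 * 0.972 = 502
Band 4: 977 * 0.943 = 921
Band 5: 981 * 0.939 + 1760 * 0.262 = 921 + 461 = 1382
→ [287, 452, 502, 921, 1382]

1382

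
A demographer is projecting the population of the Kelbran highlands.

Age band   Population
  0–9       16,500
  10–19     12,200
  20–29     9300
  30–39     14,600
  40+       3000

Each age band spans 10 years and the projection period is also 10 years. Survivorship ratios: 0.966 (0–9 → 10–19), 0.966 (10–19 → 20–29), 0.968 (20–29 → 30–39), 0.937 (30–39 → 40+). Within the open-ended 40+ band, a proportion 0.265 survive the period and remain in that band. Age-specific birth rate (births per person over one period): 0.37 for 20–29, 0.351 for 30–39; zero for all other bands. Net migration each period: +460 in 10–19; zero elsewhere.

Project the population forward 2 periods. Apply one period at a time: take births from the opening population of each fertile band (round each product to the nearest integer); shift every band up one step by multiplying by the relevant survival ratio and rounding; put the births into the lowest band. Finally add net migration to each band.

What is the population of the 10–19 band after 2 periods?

8735

After projecting period 1:
Births: 9300 × 0.37 = 3441 ; 14600 × 0.351 = 5125 ⇒ total 8566
10–19: 16500 × 0.966 = 15939
20–29: 12200 × 0.966 = 11785
30–39: 9300 × 0.968 = 9002
40+: 14600 × 0.937 + 3000 × 0.265 = 13680 + 795 = 14475
Net migration: 10–19 + 460 → 16399
Population now: 0–9=8566, 10–19=16399, 20–29=11785, 30–39=9002, 40+=14475
After projecting period 2:
Births: 11785 × 0.37 = 4360 ; 9002 × 0.351 = 3160 ⇒ total 7520
10–19: 8566 × 0.966 = 8275
20–29: 16399 × 0.966 = 15841
30–39: 11785 × 0.968 = 11408
40+: 9002 × 0.937 + 14475 × 0.265 = 8435 + 3836 = 12271
Net migration: 10–19 + 460 → 8735
Population now: 0–9=7520, 10–19=8735, 20–29=15841, 30–39=11408, 40+=12271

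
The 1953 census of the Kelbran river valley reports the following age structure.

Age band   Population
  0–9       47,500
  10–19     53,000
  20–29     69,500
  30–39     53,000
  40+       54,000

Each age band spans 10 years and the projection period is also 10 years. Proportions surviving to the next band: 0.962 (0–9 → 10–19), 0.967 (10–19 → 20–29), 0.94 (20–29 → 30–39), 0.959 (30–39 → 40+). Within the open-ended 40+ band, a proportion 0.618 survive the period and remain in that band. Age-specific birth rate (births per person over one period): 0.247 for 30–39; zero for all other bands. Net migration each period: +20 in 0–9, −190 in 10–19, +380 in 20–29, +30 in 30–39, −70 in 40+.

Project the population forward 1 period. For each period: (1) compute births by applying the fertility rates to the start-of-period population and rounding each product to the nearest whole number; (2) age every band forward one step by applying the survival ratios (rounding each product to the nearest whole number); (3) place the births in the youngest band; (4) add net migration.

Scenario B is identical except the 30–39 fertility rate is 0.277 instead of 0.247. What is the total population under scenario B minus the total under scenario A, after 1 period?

After projecting period 1:
Births: 53000 × 0.247 = 13091
10–19: 47500 × 0.962 = 45695
20–29: 53000 × 0.967 = 51251
30–39: 69500 × 0.94 = 65330
40+: 53000 × 0.959 + 54000 × 0.618 = 50827 + 33372 = 84199
Net migration: 0–9 + 20 → 13111; 10–19 − 190 → 45505; 20–29 + 380 → 51631; 30–39 + 30 → 65360; 40+ − 70 → 84129
Giving 13111 / 45505 / 51631 / 65360 / 84129.
Scenario A total after 1 period: 259736
Scenario B projection —
After projecting period 1:
Births: 53000 × 0.277 = 14681
10–19: 47500 × 0.962 = 45695
20–29: 53000 × 0.967 = 51251
30–39: 69500 × 0.94 = 65330
40+: 53000 × 0.959 + 54000 × 0.618 = 50827 + 33372 = 84199
Net migration: 0–9 + 20 → 14701; 10–19 − 190 → 45505; 20–29 + 380 → 51631; 30–39 + 30 → 65360; 40+ − 70 → 84129
Giving 14701 / 45505 / 51631 / 65360 / 84129.
Scenario B total after 1 period: 261326
Difference B − A = 261326 − 259736 = 1590

1590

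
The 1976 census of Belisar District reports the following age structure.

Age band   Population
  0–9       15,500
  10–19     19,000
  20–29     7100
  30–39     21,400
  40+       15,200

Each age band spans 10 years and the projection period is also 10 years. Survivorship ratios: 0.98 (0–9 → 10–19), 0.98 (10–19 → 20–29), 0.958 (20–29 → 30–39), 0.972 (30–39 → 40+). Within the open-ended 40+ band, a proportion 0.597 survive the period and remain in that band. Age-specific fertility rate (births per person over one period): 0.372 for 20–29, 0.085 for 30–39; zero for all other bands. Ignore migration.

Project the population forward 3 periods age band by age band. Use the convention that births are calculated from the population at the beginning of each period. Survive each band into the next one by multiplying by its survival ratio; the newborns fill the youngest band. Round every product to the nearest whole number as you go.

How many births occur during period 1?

Call the groups 1 to 5, youngest first.
After projecting period 1:
Births: 7100 × 0.372 = 2641 ; 21400 × 0.085 = 1819 ⇒ total 4460
Group 2: 15500 × 0.98 = 15190
Group 3: 19000 × 0.98 = 18620
Group 4: 7100 × 0.958 = 6802
Group 5: 21400 × 0.972 + 15200 × 0.597 = 20801 + 9074 = 29875
Population now: 0–9=4460, 10–19=15190, 20–29=18620, 30–39=6802, 40+=29875

4460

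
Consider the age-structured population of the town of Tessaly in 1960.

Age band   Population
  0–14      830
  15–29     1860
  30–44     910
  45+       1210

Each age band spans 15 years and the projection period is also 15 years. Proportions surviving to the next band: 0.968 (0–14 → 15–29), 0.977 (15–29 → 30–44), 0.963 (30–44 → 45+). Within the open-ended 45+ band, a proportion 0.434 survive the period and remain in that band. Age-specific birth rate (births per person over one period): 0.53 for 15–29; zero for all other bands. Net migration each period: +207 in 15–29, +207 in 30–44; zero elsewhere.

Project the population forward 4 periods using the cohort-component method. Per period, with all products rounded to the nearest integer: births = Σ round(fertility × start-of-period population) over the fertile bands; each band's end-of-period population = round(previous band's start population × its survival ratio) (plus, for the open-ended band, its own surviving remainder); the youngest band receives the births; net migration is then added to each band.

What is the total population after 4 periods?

Period 1.
Births: 1860 × 0.53 = 986
15–29: 830 × 0.968 = 803
30–44: 1860 × 0.977 = 1817
45+: 910 × 0.963 + 1210 × 0.434 = 876 + 525 = 1401
Net migration: 15–29 + 207 → 1010; 30–44 + 207 → 2024
Population now: 0–14=986, 15–29=1010, 30–44=2024, 45+=1401
Period 2.
Births: 1010 × 0.53 = 535
15–29: 986 × 0.968 = 954
30–44: 1010 × 0.977 = 987
45+: 2024 × 0.963 + 1401 × 0.434 = 1949 + 608 = 2557
Net migration: 15–29 + 207 → 1161; 30–44 + 207 → 1194
Population now: 0–14=535, 15–29=1161, 30–44=1194, 45+=2557
Period 3.
Births: 1161 × 0.53 = 615
15–29: 535 × 0.968 = 518
30–44: 1161 × 0.977 = 1134
45+: 1194 × 0.963 + 2557 × 0.434 = 1150 + 1110 = 2260
Net migration: 15–29 + 207 → 725; 30–44 + 207 → 1341
Population now: 0–14=615, 15–29=725, 30–44=1341, 45+=2260
Period 4.
Births: 725 × 0.53 = 384
15–29: 615 × 0.968 = 595
30–44: 725 × 0.977 = 708
45+: 1341 × 0.963 + 2260 × 0.434 = 1291 + 981 = 2272
Net migration: 15–29 + 207 → 802; 30–44 + 207 → 915
Population now: 0–14=384, 15–29=802, 30–44=915, 45+=2272
Total after period 4: 384 + 802 + 915 + 2272 = 4373

4373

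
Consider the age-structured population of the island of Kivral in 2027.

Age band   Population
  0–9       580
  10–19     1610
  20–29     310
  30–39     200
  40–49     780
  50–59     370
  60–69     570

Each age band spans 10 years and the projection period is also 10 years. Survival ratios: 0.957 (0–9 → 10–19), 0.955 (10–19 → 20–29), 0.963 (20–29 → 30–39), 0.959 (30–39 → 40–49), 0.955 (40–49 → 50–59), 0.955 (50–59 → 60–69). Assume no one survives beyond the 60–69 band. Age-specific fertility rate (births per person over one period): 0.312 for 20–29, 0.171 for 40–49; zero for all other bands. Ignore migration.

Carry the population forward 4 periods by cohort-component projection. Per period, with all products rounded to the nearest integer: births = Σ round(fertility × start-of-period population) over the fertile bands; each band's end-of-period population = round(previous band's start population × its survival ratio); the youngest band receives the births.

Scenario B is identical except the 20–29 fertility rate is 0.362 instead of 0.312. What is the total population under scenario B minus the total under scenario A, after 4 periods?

After projecting period 1:
Births: 310 * 0.312 = 97  |  780 * 0.171 = 133 → 230
10–19: 580 * 0.957 = 555
20–29: 1610 * 0.955 = 1538
30–39: 310 * 0.963 = 299
40–49: 200 * 0.959 = 192
50–59: 780 * 0.955 = 745
60–69: 370 * 0.955 = 353
Giving 230 / 555 / 1538 / 299 / 192 / 745 / 353.
After projecting period 2:
Births: 1538 * 0.312 = 480  |  192 * 0.171 = 33 → 513
10–19: 230 * 0.957 = 220
20–29: 555 * 0.955 = 530
30–39: 1538 * 0.963 = 1481
40–49: 299 * 0.959 = 287
50–59: 192 * 0.955 = 183
60–69: 745 * 0.955 = 711
Giving 513 / 220 / 530 / 1481 / 287 / 183 / 711.
After projecting period 3:
Births: 530 * 0.312 = 165  |  287 * 0.171 = 49 → 214
10–19: 513 * 0.957 = 491
20–29: 220 * 0.955 = 210
30–39: 530 * 0.963 = 510
40–49: 1481 * 0.959 = 1420
50–59: 287 * 0.955 = 274
60–69: 183 * 0.955 = 175
Giving 214 / 491 / 210 / 510 / 1420 / 274 / 175.
After projecting period 4:
Births: 210 * 0.312 = 66  |  1420 * 0.171 = 243 → 309
10–19: 214 * 0.957 = 205
20–29: 491 * 0.955 = 469
30–39: 210 * 0.963 = 202
40–49: 510 * 0.959 = 489
50–59: 1420 * 0.955 = 1356
60–69: 274 * 0.955 = 262
Giving 309 / 205 / 469 / 202 / 489 / 1356 / 262.
Scenario A total after 4 periods: 3292
Scenario B projection —
After projecting period 1:
Births: 310 * 0.362 = 112  |  780 * 0.171 = 133 → 245
10–19: 580 * 0.957 = 555
20–29: 1610 * 0.955 = 1538
30–39: 310 * 0.963 = 299
40–49: 200 * 0.959 = 192
50–59: 780 * 0.955 = 745
60–69: 370 * 0.955 = 353
Giving 245 / 555 / 1538 / 299 / 192 / 745 / 353.
After projecting period 2:
Births: 1538 * 0.362 = 557  |  192 * 0.171 = 33 → 590
10–19: 245 * 0.957 = 234
20–29: 555 * 0.955 = 530
30–39: 1538 * 0.963 = 1481
40–49: 299 * 0.959 = 287
50–59: 192 * 0.955 = 183
60–69: 745 * 0.955 = 711
Giving 590 / 234 / 530 / 1481 / 287 / 183 / 711.
After projecting period 3:
Births: 530 * 0.362 = 192  |  287 * 0.171 = 49 → 241
10–19: 590 * 0.957 = 565
20–29: 234 * 0.955 = 223
30–39: 530 * 0.963 = 510
40–49: 1481 * 0.959 = 1420
50–59: 287 * 0.955 = 274
60–69: 183 * 0.955 = 175
Giving 241 / 565 / 223 / 510 / 1420 / 274 / 175.
After projecting period 4:
Births: 223 * 0.362 = 81  |  1420 * 0.171 = 243 → 324
10–19: 241 * 0.957 = 231
20–29: 565 * 0.955 = 540
30–39: 223 * 0.963 = 215
40–49: 510 * 0.959 = 489
50–59: 1420 * 0.955 = 1356
60–69: 274 * 0.955 = 262
Giving 324 / 231 / 540 / 215 / 489 / 1356 / 262.
Scenario B total after 4 periods: 3417
Difference B − A = 3417 − 3292 = 125

125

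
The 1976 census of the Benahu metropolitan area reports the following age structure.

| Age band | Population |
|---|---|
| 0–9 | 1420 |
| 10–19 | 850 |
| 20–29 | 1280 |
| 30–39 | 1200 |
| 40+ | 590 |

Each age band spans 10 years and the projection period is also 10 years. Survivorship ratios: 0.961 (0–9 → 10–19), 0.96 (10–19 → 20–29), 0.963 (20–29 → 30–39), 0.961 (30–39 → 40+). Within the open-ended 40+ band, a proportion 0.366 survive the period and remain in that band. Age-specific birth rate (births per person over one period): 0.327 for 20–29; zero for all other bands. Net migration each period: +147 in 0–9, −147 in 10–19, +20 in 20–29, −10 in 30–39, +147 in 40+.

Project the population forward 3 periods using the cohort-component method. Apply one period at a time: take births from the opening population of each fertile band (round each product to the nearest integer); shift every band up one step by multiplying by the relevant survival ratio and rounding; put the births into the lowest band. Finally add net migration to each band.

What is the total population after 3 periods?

3927

Period 1:
Births: 1280 * 0.327 = 419
10–19: 1420 * 0.961 = 1365
20–29: 850 * 0.96 = 816
30–39: 1280 * 0.963 = 1233
40+: 1200 * 0.961 + 590 * 0.366 = 1153 + 216 = 1369
Net migration: 0–9 + 147 → 566; 10–19 − 147 → 1218; 20–29 + 20 → 836; 30–39 − 10 → 1223; 40+ + 147 → 1516
Giving 566 / 1218 / 836 / 1223 / 1516.
Period 2:
Births: 836 * 0.327 = 273
10–19: 566 * 0.961 = 544
20–29: 1218 * 0.96 = 1169
30–39: 836 * 0.963 = 805
40+: 1223 * 0.961 + 1516 * 0.366 = 1175 + 555 = 1730
Net migration: 0–9 + 147 → 420; 10–19 − 147 → 397; 20–29 + 20 → 1189; 30–39 − 10 → 795; 40+ + 147 → 1877
Giving 420 / 397 / 1189 / 795 / 1877.
Period 3:
Births: 1189 * 0.327 = 389
10–19: 420 * 0.961 = 404
20–29: 397 * 0.96 = 381
30–39: 1189 * 0.963 = 1145
40+: 795 * 0.961 + 1877 * 0.366 = 764 + 687 = 1451
Net migration: 0–9 + 147 → 536; 10–19 − 147 → 257; 20–29 + 20 → 401; 30–39 − 10 → 1135; 40+ + 147 → 1598
Giving 536 / 257 / 401 / 1135 / 1598.
Total after period 3: 536 + 257 + 401 + 1135 + 1598 = 3927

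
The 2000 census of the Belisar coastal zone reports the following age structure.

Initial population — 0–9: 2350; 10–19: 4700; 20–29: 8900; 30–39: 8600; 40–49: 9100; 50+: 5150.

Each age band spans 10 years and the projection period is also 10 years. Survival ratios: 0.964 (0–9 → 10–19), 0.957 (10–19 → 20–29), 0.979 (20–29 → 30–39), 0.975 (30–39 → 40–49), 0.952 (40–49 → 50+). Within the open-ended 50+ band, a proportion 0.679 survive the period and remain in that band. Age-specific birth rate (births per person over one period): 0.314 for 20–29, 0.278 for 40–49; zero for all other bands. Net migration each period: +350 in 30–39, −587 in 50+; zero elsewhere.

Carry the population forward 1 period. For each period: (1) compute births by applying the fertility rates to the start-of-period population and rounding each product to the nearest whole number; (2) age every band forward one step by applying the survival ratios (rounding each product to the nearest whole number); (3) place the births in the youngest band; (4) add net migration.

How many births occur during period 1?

5325

[period 1]
Births: 8900 * 0.314 = 2795, 9100 * 0.278 = 2530 — total 5325
10–19: 2350 * 0.964 = 2265
20–29: 4700 * 0.957 = 4498
30–39: 8900 * 0.979 = 8713
40–49: 8600 * 0.975 = 8385
50+: 9100 * 0.952 + 5150 * 0.679 = 8663 + 3497 = 12160
Net migration: 30–39 + 350 → 9063; 50+ − 587 → 11573
End of period: [5325, 2265, 4498, 9063, 8385, 11573]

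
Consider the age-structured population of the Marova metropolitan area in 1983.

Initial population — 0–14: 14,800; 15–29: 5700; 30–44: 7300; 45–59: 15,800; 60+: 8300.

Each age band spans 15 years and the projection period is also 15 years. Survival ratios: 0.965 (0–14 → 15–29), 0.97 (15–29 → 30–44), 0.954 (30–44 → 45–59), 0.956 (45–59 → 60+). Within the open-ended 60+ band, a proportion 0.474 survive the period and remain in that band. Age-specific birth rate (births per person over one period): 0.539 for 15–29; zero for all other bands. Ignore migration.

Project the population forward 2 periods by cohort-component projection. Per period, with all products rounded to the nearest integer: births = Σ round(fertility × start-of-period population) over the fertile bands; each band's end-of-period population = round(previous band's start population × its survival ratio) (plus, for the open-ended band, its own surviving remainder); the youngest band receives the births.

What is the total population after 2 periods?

After projecting period 1:
Births: 5700 × 0.539 = 3072
15–29: 14800 × 0.965 = 14282
30–44: 5700 × 0.97 = 5529
45–59: 7300 × 0.954 = 6964
60+: 15800 × 0.956 + 8300 × 0.474 = 15105 + 3934 = 19039
Population now: 0–14=3072, 15–29=14282, 30–44=5529, 45–59=6964, 60+=19039
After projecting period 2:
Births: 14282 × 0.539 = 7698
15–29: 3072 × 0.965 = 2964
30–44: 14282 × 0.97 = 13854
45–59: 5529 × 0.954 = 5275
60+: 6964 × 0.956 + 19039 × 0.474 = 6658 + 9024 = 15682
Population now: 0–14=7698, 15–29=2964, 30–44=13854, 45–59=5275, 60+=15682
Total after period 2: 7698 + 2964 + 13854 + 5275 + 15682 = 45473

45473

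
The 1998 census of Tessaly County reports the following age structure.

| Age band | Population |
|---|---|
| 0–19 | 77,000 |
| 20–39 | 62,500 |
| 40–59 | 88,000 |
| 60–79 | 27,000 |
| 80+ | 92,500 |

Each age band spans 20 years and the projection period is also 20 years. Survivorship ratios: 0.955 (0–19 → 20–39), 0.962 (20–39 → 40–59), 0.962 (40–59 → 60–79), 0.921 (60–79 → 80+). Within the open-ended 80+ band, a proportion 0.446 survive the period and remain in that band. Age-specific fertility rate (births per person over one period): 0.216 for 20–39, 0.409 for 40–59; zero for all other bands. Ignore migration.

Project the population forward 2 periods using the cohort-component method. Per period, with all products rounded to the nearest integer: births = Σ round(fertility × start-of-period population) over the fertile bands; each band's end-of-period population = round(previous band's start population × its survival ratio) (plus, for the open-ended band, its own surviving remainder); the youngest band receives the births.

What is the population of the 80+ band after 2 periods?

107458

Numbering the bands 1..5 from youngest to oldest:
Period 1:
Births: 62500 × 0.216 = 13500 ; 88000 × 0.409 = 35992 → total 49492
Band 2: 77000 × 0.955 = 73535
Band 3: 62500 × 0.962 = 60125
Band 4: 88000 × 0.962 = 84656
Band 5: 27000 × 0.921 + 92500 × 0.446 = 24867 + 41255 = 66122
→ [49492, 73535, 60125, 84656, 66122]
Period 2:
Births: 73535 × 0.216 = 15884 ; 60125 × 0.409 = 24591 → total 40475
Band 2: 49492 × 0.955 = 47265
Band 3: 73535 × 0.962 = 70741
Band 4: 60125 × 0.962 = 57840
Band 5: 84656 × 0.921 + 66122 × 0.446 = 77968 + 29490 = 107458
→ [40475, 47265, 70741, 57840, 107458]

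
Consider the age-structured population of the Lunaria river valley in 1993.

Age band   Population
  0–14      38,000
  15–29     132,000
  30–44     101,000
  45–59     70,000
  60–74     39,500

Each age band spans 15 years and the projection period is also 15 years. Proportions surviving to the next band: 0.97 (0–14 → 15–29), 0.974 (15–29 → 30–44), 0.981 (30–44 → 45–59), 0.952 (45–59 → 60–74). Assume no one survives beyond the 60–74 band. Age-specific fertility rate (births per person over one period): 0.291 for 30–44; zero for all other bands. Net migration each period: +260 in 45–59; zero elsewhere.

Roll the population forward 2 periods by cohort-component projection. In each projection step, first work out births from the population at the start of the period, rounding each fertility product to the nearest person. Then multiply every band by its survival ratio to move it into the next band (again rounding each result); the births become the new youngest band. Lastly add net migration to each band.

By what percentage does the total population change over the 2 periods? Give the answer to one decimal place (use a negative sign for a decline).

(Groups numbered youngest = 1 to oldest = 5.)
[period 1]
Births: 101000 * 0.291 = 29391
Group 2: 38000 * 0.97 = 36860
Group 3: 132000 * 0.974 = 128568
Group 4: 101000 * 0.981 = 99081
Group 5: 70000 * 0.952 = 66640
Net migration: Group 4 + 260 → 99341
Population now: 0–14=29391, 15–29=36860, 30–44=128568, 45–59=99341, 60–74=66640
[period 2]
Births: 128568 * 0.291 = 37413
Group 2: 29391 * 0.97 = 28509
Group 3: 36860 * 0.974 = 35902
Group 4: 128568 * 0.981 = 126125
Group 5: 99341 * 0.952 = 94573
Net migration: Group 4 + 260 → 126385
Population now: 0–14=37413, 15–29=28509, 30–44=35902, 45–59=126385, 60–74=94573
Total: 380500 → 322782; change = -57718; percentage change = -15.2%

-15.2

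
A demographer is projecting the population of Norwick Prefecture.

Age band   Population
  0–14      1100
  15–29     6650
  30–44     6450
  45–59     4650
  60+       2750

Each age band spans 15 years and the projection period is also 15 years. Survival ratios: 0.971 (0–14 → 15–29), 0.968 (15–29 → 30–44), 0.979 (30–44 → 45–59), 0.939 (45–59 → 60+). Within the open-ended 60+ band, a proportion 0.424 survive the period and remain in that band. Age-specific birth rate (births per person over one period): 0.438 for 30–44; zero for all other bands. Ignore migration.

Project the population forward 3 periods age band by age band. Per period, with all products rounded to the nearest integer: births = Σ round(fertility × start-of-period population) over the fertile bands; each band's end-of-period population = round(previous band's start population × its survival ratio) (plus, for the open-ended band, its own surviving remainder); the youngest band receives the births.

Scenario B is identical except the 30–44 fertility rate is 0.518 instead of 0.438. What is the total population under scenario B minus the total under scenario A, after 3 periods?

[period 1]
Births: 6450 * 0.438 = 2825
15–29: 1100 * 0.971 = 1068
30–44: 6650 * 0.968 = 6437
45–59: 6450 * 0.979 = 6315
60+: 4650 * 0.939 + 2750 * 0.424 = 4366 + 1166 = 5532
Population now: 0–14=2825, 15–29=1068, 30–44=6437, 45–59=6315, 60+=5532
[period 2]
Births: 6437 * 0.438 = 2819
15–29: 2825 * 0.971 = 2743
30–44: 1068 * 0.968 = 1034
45–59: 6437 * 0.979 = 6302
60+: 6315 * 0.939 + 5532 * 0.424 = 5930 + 2346 = 8276
Population now: 0–14=2819, 15–29=2743, 30–44=1034, 45–59=6302, 60+=8276
[period 3]
Births: 1034 * 0.438 = 453
15–29: 2819 * 0.971 = 2737
30–44: 2743 * 0.968 = 2655
45–59: 1034 * 0.979 = 1012
60+: 6302 * 0.939 + 8276 * 0.424 = 5918 + 3509 = 9427
Population now: 0–14=453, 15–29=2737, 30–44=2655, 45–59=1012, 60+=9427
Scenario A total after 3 periods: 16284
Scenario B projection —
[period 1]
Births: 6450 * 0.518 = 3341
15–29: 1100 * 0.971 = 1068
30–44: 6650 * 0.968 = 6437
45–59: 6450 * 0.979 = 6315
60+: 4650 * 0.939 + 2750 * 0.424 = 4366 + 1166 = 5532
Population now: 0–14=3341, 15–29=1068, 30–44=6437, 45–59=6315, 60+=5532
[period 2]
Births: 6437 * 0.518 = 3334
15–29: 3341 * 0.971 = 3244
30–44: 1068 * 0.968 = 1034
45–59: 6437 * 0.979 = 6302
60+: 6315 * 0.939 + 5532 * 0.424 = 5930 + 2346 = 8276
Population now: 0–14=3334, 15–29=3244, 30–44=1034, 45–59=6302, 60+=8276
[period 3]
Births: 1034 * 0.518 = 536
15–29: 3334 * 0.971 = 3237
30–44: 3244 * 0.968 = 3140
45–59: 1034 * 0.979 = 1012
60+: 6302 * 0.939 + 8276 * 0.424 = 5918 + 3509 = 9427
Population now: 0–14=536, 15–29=3237, 30–44=3140, 45–59=1012, 60+=9427
Scenario B total after 3 periods: 17352
Difference B − A = 17352 − 16284 = 1068

1068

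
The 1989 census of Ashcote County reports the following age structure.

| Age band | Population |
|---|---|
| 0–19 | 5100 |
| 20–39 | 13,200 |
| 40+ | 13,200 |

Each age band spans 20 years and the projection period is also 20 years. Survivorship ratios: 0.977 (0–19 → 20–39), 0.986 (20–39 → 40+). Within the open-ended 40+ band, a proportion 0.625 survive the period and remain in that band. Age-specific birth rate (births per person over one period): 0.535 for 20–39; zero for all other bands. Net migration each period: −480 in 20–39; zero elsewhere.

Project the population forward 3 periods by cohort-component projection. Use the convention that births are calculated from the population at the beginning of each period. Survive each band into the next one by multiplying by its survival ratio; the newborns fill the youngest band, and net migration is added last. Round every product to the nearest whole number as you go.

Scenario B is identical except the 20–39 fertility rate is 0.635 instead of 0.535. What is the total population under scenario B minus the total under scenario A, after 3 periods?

After projecting period 1:
Births: 13200 * 0.535 = 7062
20–39: 5100 * 0.977 = 4983
40+: 13200 * 0.986 + 13200 * 0.625 = 13015 + 8250 = 21265
Net migration: 20–39 − 480 → 4503
Giving 7062 / 4503 / 21265.
After projecting period 2:
Births: 4503 * 0.535 = 2409
20–39: 7062 * 0.977 = 6900
40+: 4503 * 0.986 + 21265 * 0.625 = 4440 + 13291 = 17731
Net migration: 20–39 − 480 → 6420
Giving 2409 / 6420 / 17731.
After projecting period 3:
Births: 6420 * 0.535 = 3435
20–39: 2409 * 0.977 = 2354
40+: 6420 * 0.986 + 17731 * 0.625 = 6330 + 11082 = 17412
Net migration: 20–39 − 480 → 1874
Giving 3435 / 1874 / 17412.
Scenario A total after 3 periods: 22721
Scenario B projection —
After projecting period 1:
Births: 13200 * 0.635 = 8382
20–39: 5100 * 0.977 = 4983
40+: 13200 * 0.986 + 13200 * 0.625 = 13015 + 8250 = 21265
Net migration: 20–39 − 480 → 4503
Giving 8382 / 4503 / 21265.
After projecting period 2:
Births: 4503 * 0.635 = 2859
20–39: 8382 * 0.977 = 8189
40+: 4503 * 0.986 + 21265 * 0.625 = 4440 + 13291 = 17731
Net migration: 20–39 − 480 → 7709
Giving 2859 / 7709 / 17731.
After projecting period 3:
Births: 7709 * 0.635 = 4895
20–39: 2859 * 0.977 = 2793
40+: 7709 * 0.986 + 17731 * 0.625 = 7601 + 11082 = 18683
Net migration: 20–39 − 480 → 2313
Giving 4895 / 2313 / 18683.
Scenario B total after 3 periods: 25891
Difference B − A = 25891 − 22721 = 3170

3170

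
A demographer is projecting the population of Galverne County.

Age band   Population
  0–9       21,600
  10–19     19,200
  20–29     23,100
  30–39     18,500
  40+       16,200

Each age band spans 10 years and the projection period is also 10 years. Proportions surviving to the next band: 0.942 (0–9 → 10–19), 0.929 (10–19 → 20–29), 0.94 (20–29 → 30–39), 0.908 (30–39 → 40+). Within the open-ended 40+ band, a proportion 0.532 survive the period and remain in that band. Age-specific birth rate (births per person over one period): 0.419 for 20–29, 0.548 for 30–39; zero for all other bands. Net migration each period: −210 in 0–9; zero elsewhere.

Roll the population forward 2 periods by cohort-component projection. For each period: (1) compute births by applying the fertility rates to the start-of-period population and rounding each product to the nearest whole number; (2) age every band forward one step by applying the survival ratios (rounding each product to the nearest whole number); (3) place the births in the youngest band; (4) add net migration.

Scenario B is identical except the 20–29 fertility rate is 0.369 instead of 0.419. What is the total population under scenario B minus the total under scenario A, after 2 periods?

-1980

Period 1:
Births: 23100 × 0.419 = 9679, 18500 × 0.548 = 10138 — total 19817
10–19: 21600 × 0.942 = 20347
20–29: 19200 × 0.929 = 17837
30–39: 23100 × 0.94 = 21714
40+: 18500 × 0.908 + 16200 × 0.532 = 16798 + 8618 = 25416
Net migration: 0–9 − 210 → 19607
Population now: 0–9=19607, 10–19=20347, 20–29=17837, 30–39=21714, 40+=25416
Period 2:
Births: 17837 × 0.419 = 7474, 21714 × 0.548 = 11899 — total 19373
10–19: 19607 × 0.942 = 18470
20–29: 20347 × 0.929 = 18902
30–39: 17837 × 0.94 = 16767
40+: 21714 × 0.908 + 25416 × 0.532 = 19716 + 13521 = 33237
Net migration: 0–9 − 210 → 19163
Population now: 0–9=19163, 10–19=18470, 20–29=18902, 30–39=16767, 40+=33237
Scenario A total after 2 periods: 106539
Scenario B projection —
Period 1:
Births: 23100 × 0.369 = 8524, 18500 × 0.548 = 10138 — total 18662
10–19: 21600 × 0.942 = 20347
20–29: 19200 × 0.929 = 17837
30–39: 23100 × 0.94 = 21714
40+: 18500 × 0.908 + 16200 × 0.532 = 16798 + 8618 = 25416
Net migration: 0–9 − 210 → 18452
Population now: 0–9=18452, 10–19=20347, 20–29=17837, 30–39=21714, 40+=25416
Period 2:
Births: 17837 × 0.369 = 6582, 21714 × 0.548 = 11899 — total 18481
10–19: 18452 × 0.942 = 17382
20–29: 20347 × 0.929 = 18902
30–39: 17837 × 0.94 = 16767
40+: 21714 × 0.908 + 25416 × 0.532 = 19716 + 13521 = 33237
Net migration: 0–9 − 210 → 18271
Population now: 0–9=18271, 10–19=17382, 20–29=18902, 30–39=16767, 40+=33237
Scenario B total after 2 periods: 104559
Difference B − A = 104559 − 106539 = -1980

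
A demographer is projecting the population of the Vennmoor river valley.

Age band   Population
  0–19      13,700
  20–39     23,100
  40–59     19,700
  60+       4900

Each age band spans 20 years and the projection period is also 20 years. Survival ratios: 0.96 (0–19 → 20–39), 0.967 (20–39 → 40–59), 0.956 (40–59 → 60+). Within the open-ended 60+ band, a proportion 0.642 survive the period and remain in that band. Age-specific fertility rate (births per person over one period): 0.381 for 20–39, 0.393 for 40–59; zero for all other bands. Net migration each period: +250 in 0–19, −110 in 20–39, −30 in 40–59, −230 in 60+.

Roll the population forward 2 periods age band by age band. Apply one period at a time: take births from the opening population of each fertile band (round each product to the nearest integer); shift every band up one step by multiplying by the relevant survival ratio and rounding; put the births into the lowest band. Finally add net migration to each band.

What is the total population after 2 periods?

Let band 1 be 0–19 through band 4 = 60+.
Period 1:
Births: 23100 × 0.381 = 8801, 19700 × 0.393 = 7742 — total 16543
Band 2: 13700 × 0.96 = 13152
Band 3: 23100 × 0.967 = 22338
Band 4: 19700 × 0.956 + 4900 × 0.642 = 18833 + 3146 = 21979
Net migration: Band 1 + 250 → 16793; Band 2 − 110 → 13042; Band 3 − 30 → 22308; Band 4 − 230 → 21749
Giving 16793 / 13042 / 22308 / 21749.
Period 2:
Births: 13042 × 0.381 = 4969, 22308 × 0.393 = 8767 — total 13736
Band 2: 16793 × 0.96 = 16121
Band 3: 13042 × 0.967 = 12612
Band 4: 22308 × 0.956 + 21749 × 0.642 = 21326 + 13963 = 35289
Net migration: Band 1 + 250 → 13986; Band 2 − 110 → 16011; Band 3 − 30 → 12582; Band 4 − 230 → 35059
Giving 13986 / 16011 / 12582 / 35059.
Total after period 2: 13986 + 16011 + 12582 + 35059 = 77638

77638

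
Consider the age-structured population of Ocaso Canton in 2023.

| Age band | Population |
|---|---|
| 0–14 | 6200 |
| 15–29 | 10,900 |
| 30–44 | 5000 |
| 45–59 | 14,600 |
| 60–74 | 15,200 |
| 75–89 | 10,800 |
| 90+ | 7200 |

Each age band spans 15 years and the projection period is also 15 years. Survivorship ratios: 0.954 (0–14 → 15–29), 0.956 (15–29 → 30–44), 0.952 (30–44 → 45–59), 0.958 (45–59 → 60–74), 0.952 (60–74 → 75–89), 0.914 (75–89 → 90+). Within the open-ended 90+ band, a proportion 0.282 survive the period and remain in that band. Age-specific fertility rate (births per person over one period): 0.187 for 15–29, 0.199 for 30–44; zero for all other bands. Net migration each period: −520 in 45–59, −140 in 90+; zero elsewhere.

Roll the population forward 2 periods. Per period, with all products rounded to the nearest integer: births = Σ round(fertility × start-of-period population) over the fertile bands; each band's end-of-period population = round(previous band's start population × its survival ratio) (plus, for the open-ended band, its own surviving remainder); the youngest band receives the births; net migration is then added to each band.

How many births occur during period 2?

After projecting period 1:
Births: 10900 × 0.187 = 2038 ; 5000 × 0.199 = 995 → total 3033
15–29: 6200 × 0.954 = 5915
30–44: 10900 × 0.956 = 10420
45–59: 5000 × 0.952 = 4760
60–74: 14600 × 0.958 = 13987
75–89: 15200 × 0.952 = 14470
90+: 10800 × 0.914 + 7200 × 0.282 = 9871 + 2030 = 11901
Net migration: 45–59 − 520 → 4240; 90+ − 140 → 11761
→ [3033, 5915, 10420, 4240, 13987, 14470, 11761]
After projecting period 2:
Births: 5915 × 0.187 = 1106 ; 10420 × 0.199 = 2074 → total 3180
15–29: 3033 × 0.954 = 2893
30–44: 5915 × 0.956 = 5655
45–59: 10420 × 0.952 = 9920
60–74: 4240 × 0.958 = 4062
75–89: 13987 × 0.952 = 13316
90+: 14470 × 0.914 + 11761 × 0.282 = 13226 + 3317 = 16543
Net migration: 45–59 − 520 → 9400; 90+ − 140 → 16403
→ [3180, 2893, 5655, 9400, 4062, 13316, 16403]

3180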